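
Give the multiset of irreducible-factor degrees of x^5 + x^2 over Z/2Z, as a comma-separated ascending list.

Write f(x) = x^5 + x^2.
Roots in Z/2Z: f(0) = 0 → root; f(1) = 0 → root.
Linear factors from roots: (x), (x + 1).
Complete factorization: f(x) = (x + 1)·(x)^2·(x^2 + x + 1).
Factor degrees with multiplicity: 1 + 1 + 1 + 2 = 5.

1, 1, 1, 2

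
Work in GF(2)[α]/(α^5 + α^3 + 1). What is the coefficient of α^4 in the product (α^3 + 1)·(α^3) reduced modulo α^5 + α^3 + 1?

Multiply in GF(2)[α]: (α^3 + 1)·(α^3) = α^6 + α^3.
Reduce using α^5 ≡ α^3 + 1 (mod α^5 + α^3 + 1).
Reduced: α^4 + α^3 + α.

1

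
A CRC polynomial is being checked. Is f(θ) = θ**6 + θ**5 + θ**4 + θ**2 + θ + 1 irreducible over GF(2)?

No

Check for roots in GF(2): f(0) = 1; f(1) = 0 → root.
f(1) = 0, so (θ − 1) divides f(θ); f is reducible.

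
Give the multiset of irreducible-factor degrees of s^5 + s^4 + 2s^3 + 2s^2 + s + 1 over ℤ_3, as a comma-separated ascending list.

Write g(s) = s^5 + s^4 + 2s^3 + 2s^2 + s + 1.
Roots in ℤ_3: g(0) = 1; g(1) = 2; g(2) = 0 → root.
Linear factors from roots: (s + 1).
Complete factorization: g(s) = (s + 1)·(s^2 + 1)^2.
Factor degrees with multiplicity: 1 + 2 + 2 = 5.

1, 2, 2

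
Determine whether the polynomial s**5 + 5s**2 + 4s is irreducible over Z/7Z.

Write g(s) = s**5 + 5s**2 + 4s.
Check for roots in Z/7Z: g(0) = 0 → root; g(1) = 3; g(2) = 4; g(3) = 6; g(4) = 0 → root; g(5) = 1; g(6) = 0 → root.
g(0) = 0, so (s) divides g(s); g is reducible.

No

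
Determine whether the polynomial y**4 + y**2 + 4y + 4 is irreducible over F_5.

No

Write m(y) = y**4 + y**2 + 4y + 4.
Check for roots in F_5: m(0) = 4; m(1) = 0 → root; m(2) = 2; m(3) = 1; m(4) = 2.
m(1) = 0, so (y − 1) divides m(y); m is reducible.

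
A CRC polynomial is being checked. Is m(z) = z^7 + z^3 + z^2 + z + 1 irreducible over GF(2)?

Check for roots in GF(2): m(0) = 1; m(1) = 1.
No roots, so no linear factors.
Monic irreducibles of degree 2 over GF(2): z^2 + z + 1.
None of them divide m (all give nonzero remainder).
Monic irreducibles of degree 3 over GF(2): z^3 + z + 1, z^3 + z^2 + 1.
None of them divide m (all give nonzero remainder).
No irreducible factor of degree ≤ 3 exists, so m is irreducible over GF(2).

Yes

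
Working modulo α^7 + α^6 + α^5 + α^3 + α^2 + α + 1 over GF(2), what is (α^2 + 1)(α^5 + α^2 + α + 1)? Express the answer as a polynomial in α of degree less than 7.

α^6 + α^4 + α^2

Multiply in GF(2)[α]: (α^2 + 1)·(α^5 + α^2 + α + 1) = α^7 + α^5 + α^4 + α^3 + α + 1.
Reduce using α^7 ≡ α^6 + α^5 + α^3 + α^2 + α + 1 (mod α^7 + α^6 + α^5 + α^3 + α^2 + α + 1).
Reduced: α^6 + α^4 + α^2.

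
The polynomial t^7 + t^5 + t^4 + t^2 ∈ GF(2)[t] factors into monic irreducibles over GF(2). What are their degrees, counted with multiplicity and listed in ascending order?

1, 1, 1, 1, 1, 2

Write f(t) = t^7 + t^5 + t^4 + t^2.
Roots in GF(2): f(0) = 0 → root; f(1) = 0 → root.
Linear factors from roots: (t), (t + 1).
Complete factorization: f(t) = (t)^2·(t + 1)^3·(t^2 + t + 1).
Factor degrees with multiplicity: 1 + 1 + 1 + 1 + 1 + 2 = 7.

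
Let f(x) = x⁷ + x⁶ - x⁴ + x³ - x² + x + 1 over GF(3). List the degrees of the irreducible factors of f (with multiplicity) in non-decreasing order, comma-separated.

Roots in GF(3): f(0) = 1; f(1) = 0 → root; f(2) = 0 → root.
Linear factors from roots: (x - 1), (x + 1).
Complete factorization: f(x) = (x + 1)·(x - 1)·(x² + x - 1)·(x³ - x + 1).
Factor degrees with multiplicity: 1 + 1 + 2 + 3 = 7.

1, 1, 2, 3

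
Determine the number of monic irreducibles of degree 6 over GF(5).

2580

x^(5^6) − x is the product of all monic irreducibles of degree dividing 6; Möbius inversion gives N = (1/6) Σ μ(6/d)·5^d.
Divisors of 6: 1, 2, 3, 6; μ(6/d) for each: 1, -1, -1, 1.
Σ = 5^1 − 5^2 − 5^3 + 5^6 = 15480.
N = 15480/6 = 2580.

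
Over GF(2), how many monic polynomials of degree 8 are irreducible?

x^(2^8) − x is the product of all monic irreducibles of degree dividing 8; Möbius inversion gives N = (1/8) Σ μ(8/d)·2^d.
Divisors of 8: 1, 2, 4, 8; μ(8/d) for each: 0, 0, -1, 1.
Σ = − 2^4 + 2^8 = 240.
N = 240/8 = 30.

30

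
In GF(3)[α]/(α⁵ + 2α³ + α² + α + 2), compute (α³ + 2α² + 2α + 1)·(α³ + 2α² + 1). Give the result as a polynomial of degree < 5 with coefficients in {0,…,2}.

α^4 + 2α^2 + 2α + 2

Multiply in GF(3)[α]: (α³ + 2α² + 2α + 1)·(α³ + 2α² + 1) = α⁶ + α⁵ + α² + 2α + 1.
Reduce using α⁵ ≡ α³ + 2α² + 2α + 1 (mod α⁵ + 2α³ + α² + α + 2).
Reduced: α⁴ + 2α² + 2α + 2.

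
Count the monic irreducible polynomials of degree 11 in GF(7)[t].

179756976

The number of monic irreducibles of degree 11 over GF(7) is (1/11)·Σ_{d∣11} μ(11/d) 7^d.
Divisors of 11: 1, 11; μ(11/d) for each: -1, 1.
Σ = − 7^1 + 7^11 = 1977326736.
N = 1977326736/11 = 179756976.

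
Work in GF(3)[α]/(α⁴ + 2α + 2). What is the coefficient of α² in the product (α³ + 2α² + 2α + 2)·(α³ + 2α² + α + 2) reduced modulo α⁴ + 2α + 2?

Multiply in GF(3)[α]: (α³ + 2α² + 2α + 2)·(α³ + 2α² + α + 2) = α⁶ + α⁵ + α⁴ + α³ + α² + 1.
Reduce using α⁴ ≡ α + 1 (mod α⁴ + 2α + 2).
Reduced: 2α³ + 2α + 2.

0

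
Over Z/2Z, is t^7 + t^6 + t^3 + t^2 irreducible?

No

Write f(t) = t^7 + t^6 + t^3 + t^2.
Check for roots in Z/2Z: f(0) = 0 → root; f(1) = 0 → root.
f(0) = 0, so (t) divides f(t); f is reducible.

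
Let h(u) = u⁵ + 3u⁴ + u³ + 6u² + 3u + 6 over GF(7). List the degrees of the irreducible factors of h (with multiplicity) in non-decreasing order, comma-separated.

Complete factorization: h(u) = (u⁵ + 3u⁴ + u³ + 6u² + 3u + 6).
Factor degrees with multiplicity: 5 = 5.

5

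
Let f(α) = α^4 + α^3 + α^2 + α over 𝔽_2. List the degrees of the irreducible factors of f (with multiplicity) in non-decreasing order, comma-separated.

1, 1, 1, 1

Roots in 𝔽_2: f(0) = 0 → root; f(1) = 0 → root.
Linear factors from roots: (α), (α + 1).
Complete factorization: f(α) = (α)·(α + 1)^3.
Factor degrees with multiplicity: 1 + 1 + 1 + 1 = 4.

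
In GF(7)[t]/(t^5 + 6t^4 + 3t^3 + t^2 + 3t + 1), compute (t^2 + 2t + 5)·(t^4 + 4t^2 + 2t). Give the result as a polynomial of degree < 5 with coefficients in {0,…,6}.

Multiply in GF(7)[t]: (t^2 + 2t + 5)·(t^4 + 4t^2 + 2t) = t^6 + 2t^5 + 2t^4 + 3t^3 + 3t^2 + 3t.
Reduce using t^5 ≡ t^4 + 4t^3 + 6t^2 + 4t + 6 (mod t^5 + 6t^4 + 3t^3 + t^2 + 3t + 1).
Reduced: 2t^4 + 4t^2 + 4.

2t^4 + 4t^2 + 4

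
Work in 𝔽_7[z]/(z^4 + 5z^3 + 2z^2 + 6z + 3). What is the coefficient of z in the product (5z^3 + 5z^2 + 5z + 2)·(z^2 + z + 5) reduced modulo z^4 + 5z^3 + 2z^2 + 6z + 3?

Multiply in 𝔽_7[z]: (5z^3 + 5z^2 + 5z + 2)·(z^2 + z + 5) = 5z^5 + 3z^4 + 4z^2 + 6z + 3.
Reduce using z^4 ≡ 2z^3 + 5z^2 + z + 4 (mod z^4 + 5z^3 + 2z^2 + 6z + 3).
Reduced: 2z^3 + 4z^2 + 4z + 6.

4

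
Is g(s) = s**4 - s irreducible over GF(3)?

No

Check for roots in GF(3): g(0) = 0 → root; g(1) = 0 → root; g(2) = 2.
g(0) = 0, so (s) divides g(s); g is reducible.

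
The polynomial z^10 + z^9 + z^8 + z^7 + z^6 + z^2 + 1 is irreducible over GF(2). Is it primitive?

No

Write f(z) = z^10 + z^9 + z^8 + z^7 + z^6 + z^2 + 1.
|GF(2^10)^×| = 2^10 − 1 = 1023. Prime factorization: 1023 = 3·11·31.
f is primitive ⇔ z has order 1023 in GF(2)[z]/(f), i.e. z^(1023/q) ≠ 1 for each prime q | 1023.
z^(341) mod f = 1
z^(93) mod f = z^7 + z^6 + z^5 + z^4 + 1.
z^(33) mod f = z^7 + z^3 + z^2 + z.
Since z^(341) = 1, the order of z divides 341 < 1023; not primitive.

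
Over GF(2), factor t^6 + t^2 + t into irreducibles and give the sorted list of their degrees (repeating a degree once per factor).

Write h(t) = t^6 + t^2 + t.
Roots in GF(2): h(0) = 0 → root; h(1) = 1.
Linear factors from roots: (t).
Complete factorization: h(t) = (t)·(t^2 + t + 1)·(t^3 + t^2 + 1).
Factor degrees with multiplicity: 1 + 2 + 3 = 6.

1, 2, 3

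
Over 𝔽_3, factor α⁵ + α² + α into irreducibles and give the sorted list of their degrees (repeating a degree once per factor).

Write g(α) = α⁵ + α² + α.
Roots in 𝔽_3: g(0) = 0 → root; g(1) = 0 → root; g(2) = 2.
Linear factors from roots: (α), (α - 1).
Complete factorization: g(α) = (α)·(α - 1)·(α³ + α² + α - 1).
Factor degrees with multiplicity: 1 + 1 + 3 = 5.

1, 1, 3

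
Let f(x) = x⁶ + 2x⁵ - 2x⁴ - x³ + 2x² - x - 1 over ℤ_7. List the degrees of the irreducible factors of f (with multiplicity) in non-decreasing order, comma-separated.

Linear factors from roots: (x - 1), (x + 1).
Complete factorization: f(x) = (x + 1)·(x - 1)·(x² - 3)·(x² + 2x + 2).
Factor degrees with multiplicity: 1 + 1 + 2 + 2 = 6.

1, 1, 2, 2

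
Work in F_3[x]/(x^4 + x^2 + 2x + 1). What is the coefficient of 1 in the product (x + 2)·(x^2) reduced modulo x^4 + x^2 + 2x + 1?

0

Multiply in F_3[x]: (x + 2)·(x^2) = x^3 + 2x^2.
Reduced: x^3 + 2x^2.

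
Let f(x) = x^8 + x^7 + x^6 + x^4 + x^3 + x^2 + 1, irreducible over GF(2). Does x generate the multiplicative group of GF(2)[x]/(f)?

No

|GF(2^8)^×| = 2^8 − 1 = 255. Prime factorization: 255 = 3·5·17.
f is primitive ⇔ x has order 255 in GF(2)[x]/(f), i.e. x^(255/q) ≠ 1 for each prime q | 255.
x^(85) mod f = 1
x^(51) mod f = x^6 + x^3.
x^(15) mod f = x^7 + x^6 + x^4 + x^3 + x^2 + x.
Since x^(85) = 1, the order of x divides 85 < 255; not primitive.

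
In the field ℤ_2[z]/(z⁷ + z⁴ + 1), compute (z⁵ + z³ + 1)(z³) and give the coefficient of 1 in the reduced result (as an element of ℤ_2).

Multiply in ℤ_2[z]: (z⁵ + z³ + 1)·(z³) = z⁸ + z⁶ + z³.
Reduce using z⁷ ≡ z⁴ + 1 (mod z⁷ + z⁴ + 1).
Reduced: z⁶ + z⁵ + z³ + z.

0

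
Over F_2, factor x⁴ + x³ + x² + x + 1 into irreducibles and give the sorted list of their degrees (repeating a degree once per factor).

4

Write g(x) = x⁴ + x³ + x² + x + 1.
Roots in F_2: g(0) = 1; g(1) = 1.
Complete factorization: g(x) = (x⁴ + x³ + x² + x + 1).
Factor degrees with multiplicity: 4 = 4.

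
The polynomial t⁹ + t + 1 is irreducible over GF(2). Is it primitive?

Write f(t) = t⁹ + t + 1.
|GF(2^9)^×| = 2^9 − 1 = 511. Prime factorization: 511 = 7·73.
f is primitive ⇔ t has order 511 in GF(2)[t]/(f), i.e. t^(511/q) ≠ 1 for each prime q | 511.
t^(73) mod f = 1
t^(7) mod f = t⁷.
Since t^(73) = 1, the order of t divides 73 < 511; not primitive.

No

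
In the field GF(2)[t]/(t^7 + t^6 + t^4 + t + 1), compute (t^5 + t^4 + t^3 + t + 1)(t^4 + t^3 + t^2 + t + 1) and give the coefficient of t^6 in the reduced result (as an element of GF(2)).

0

Multiply in GF(2)[t]: (t^5 + t^4 + t^3 + t + 1)·(t^4 + t^3 + t^2 + t + 1) = t^9 + t^7 + t^6 + t^3 + 1.
Reduce using t^7 ≡ t^6 + t^4 + t + 1 (mod t^7 + t^6 + t^4 + t + 1).
Reduced: t^5 + t + 1.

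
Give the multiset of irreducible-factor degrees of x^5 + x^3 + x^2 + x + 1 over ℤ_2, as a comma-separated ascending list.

Write f(x) = x^5 + x^3 + x^2 + x + 1.
Roots in ℤ_2: f(0) = 1; f(1) = 1.
Complete factorization: f(x) = (x^5 + x^3 + x^2 + x + 1).
Factor degrees with multiplicity: 5 = 5.

5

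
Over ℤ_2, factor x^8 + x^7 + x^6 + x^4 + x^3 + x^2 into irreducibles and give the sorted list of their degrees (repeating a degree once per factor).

Write g(x) = x^8 + x^7 + x^6 + x^4 + x^3 + x^2.
Roots in ℤ_2: g(0) = 0 → root; g(1) = 0 → root.
Linear factors from roots: (x), (x + 1).
Complete factorization: g(x) = (x)^2·(x + 1)^4·(x^2 + x + 1).
Factor degrees with multiplicity: 1 + 1 + 1 + 1 + 1 + 1 + 2 = 8.

1, 1, 1, 1, 1, 1, 2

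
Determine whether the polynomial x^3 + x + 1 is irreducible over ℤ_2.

Yes

Write P(x) = x^3 + x + 1.
Check for roots in ℤ_2: P(0) = 1; P(1) = 1.
No roots. A degree-3 polynomial over a field with no linear factor is irreducible.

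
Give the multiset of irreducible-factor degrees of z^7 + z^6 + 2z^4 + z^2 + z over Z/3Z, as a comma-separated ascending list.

Write g(z) = z^7 + z^6 + 2z^4 + z^2 + z.
Roots in Z/3Z: g(0) = 0 → root; g(1) = 0 → root; g(2) = 2.
Linear factors from roots: (z), (z + 2).
Complete factorization: g(z) = (z)·(z + 2)^2·(z^2 + 1)^2.
Factor degrees with multiplicity: 1 + 1 + 1 + 2 + 2 = 7.

1, 1, 1, 2, 2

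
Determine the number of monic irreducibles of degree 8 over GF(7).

Gauss's count: N_{7}(8) = (1/8) Σ_{d|8} μ(8/d)·7^d.
Divisors of 8: 1, 2, 4, 8; μ(8/d) for each: 0, 0, -1, 1.
Σ = − 7^4 + 7^8 = 5762400.
N = 5762400/8 = 720300.

720300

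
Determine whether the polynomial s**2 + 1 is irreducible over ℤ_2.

No

Write h(s) = s**2 + 1.
Check for roots in ℤ_2: h(0) = 1; h(1) = 0 → root.
h(1) = 0, so (s − 1) divides h(s); h is reducible.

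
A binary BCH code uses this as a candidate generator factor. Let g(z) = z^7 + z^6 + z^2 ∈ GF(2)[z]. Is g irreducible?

Check for roots in GF(2): g(0) = 0 → root; g(1) = 1.
g(0) = 0, so (z) divides g(z); g is reducible.

No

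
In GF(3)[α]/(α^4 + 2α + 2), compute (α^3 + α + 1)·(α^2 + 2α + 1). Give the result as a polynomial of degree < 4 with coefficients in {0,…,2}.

2α^3 + α^2

Multiply in GF(3)[α]: (α^3 + α + 1)·(α^2 + 2α + 1) = α^5 + 2α^4 + 2α^3 + 1.
Reduce using α^4 ≡ α + 1 (mod α^4 + 2α + 2).
Reduced: 2α^3 + α^2.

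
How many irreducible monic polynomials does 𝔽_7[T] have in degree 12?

By the necklace-counting formula, N_7(12) = (1/12) Σ_{d|12} μ(12/d)·7^d.
Divisors of 12: 1, 2, 3, 4, 6, 12; μ(12/d) for each: 0, 1, 0, -1, -1, 1.
Σ = 7^2 − 7^4 − 7^6 + 7^12 = 13841167200.
N = 13841167200/12 = 1153430600.

1153430600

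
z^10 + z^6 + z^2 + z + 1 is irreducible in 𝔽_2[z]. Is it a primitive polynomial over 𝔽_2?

Write f(z) = z^10 + z^6 + z^2 + z + 1.
|GF(2^10)^×| = 2^10 − 1 = 1023. Prime factorization: 1023 = 3·11·31.
f is primitive ⇔ z has order 1023 in GF(2)[z]/(f), i.e. z^(1023/q) ≠ 1 for each prime q | 1023.
z^(341) mod f = 1
z^(93) mod f = z^9 + z^8 + z^7 + z^4 + z^3 + z^2.
z^(33) mod f = z^7 + z^6 + z^5 + z^4 + z^2 + z.
Since z^(341) = 1, the order of z divides 341 < 1023; not primitive.

No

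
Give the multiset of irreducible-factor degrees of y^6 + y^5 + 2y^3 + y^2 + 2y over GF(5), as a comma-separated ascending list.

Write h(y) = y^6 + y^5 + 2y^3 + y^2 + 2y.
Roots in GF(5): h(0) = 0 → root; h(1) = 2; h(2) = 0 → root; h(3) = 1; h(4) = 2.
Linear factors from roots: (y), (y - 2).
Complete factorization: h(y) = (y)·(y - 2)·(y^2 - 2)·(y^2 - 2y - 2).
Factor degrees with multiplicity: 1 + 1 + 2 + 2 = 6.

1, 1, 2, 2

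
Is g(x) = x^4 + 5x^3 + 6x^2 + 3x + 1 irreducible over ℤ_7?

Check for roots in ℤ_7: g(0) = 1; g(1) = 2; g(2) = 3; g(3) = 0 → root; g(4) = 6; g(5) = 2; g(6) = 0 → root.
g(3) = 0, so (x − 3) divides g(x); g is reducible.

No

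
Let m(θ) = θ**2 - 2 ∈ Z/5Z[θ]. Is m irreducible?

Check for roots in Z/5Z: m(0) = 3; m(1) = 4; m(2) = 2; m(3) = 2; m(4) = 4.
No roots. A degree-2 polynomial over a field with no linear factor is irreducible.

Yes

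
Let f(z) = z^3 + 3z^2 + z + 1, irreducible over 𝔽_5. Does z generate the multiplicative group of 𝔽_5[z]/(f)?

|GF(5^3)^×| = 5^3 − 1 = 124. Prime factorization: 124 = 2^2·31.
f is primitive ⇔ z has order 124 in GF(5)[z]/(f), i.e. z^(124/q) ≠ 1 for each prime q | 124.
z^(62) mod f = 1
z^(4) mod f = 3z^2 + 2z + 3.
Since z^(62) = 1, the order of z divides 62 < 124; not primitive.

No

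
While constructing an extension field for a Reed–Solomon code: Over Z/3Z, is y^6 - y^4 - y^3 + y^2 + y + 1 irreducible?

Write g(y) = y^6 - y^4 - y^3 + y^2 + y + 1.
Check for roots in Z/3Z: g(0) = 1; g(1) = 2; g(2) = 2.
No roots, so no linear factors.
Monic irreducibles of degree 2 over GF(3): y^2 + 1, y^2 + y - 1, y^2 - y - 1.
None of them divide g (all give nonzero remainder).
Degree-3 irreducible divisors: test the 8 monic irreducibles of degree 3 over GF(3).
None of them divide g (all give nonzero remainder).
No irreducible factor of degree ≤ 3 exists, so g is irreducible over GF(3).

Yes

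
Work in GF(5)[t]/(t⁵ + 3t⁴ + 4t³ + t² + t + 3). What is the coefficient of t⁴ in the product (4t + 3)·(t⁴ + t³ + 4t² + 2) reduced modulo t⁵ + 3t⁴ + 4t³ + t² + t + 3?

Multiply in GF(5)[t]: (4t + 3)·(t⁴ + t³ + 4t² + 2) = 4t⁵ + 2t⁴ + 4t³ + 2t² + 3t + 1.
Reduce using t⁵ ≡ 2t⁴ + t³ + 4t² + 4t + 2 (mod t⁵ + 3t⁴ + 4t³ + t² + t + 3).
Reduced: 3t³ + 3t² + 4t + 4.

0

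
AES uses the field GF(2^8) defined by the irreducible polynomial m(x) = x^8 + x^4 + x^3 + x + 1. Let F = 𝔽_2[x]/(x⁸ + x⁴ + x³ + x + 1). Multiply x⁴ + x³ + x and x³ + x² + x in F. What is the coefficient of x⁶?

0

Multiply in 𝔽_2[x]: (x⁴ + x³ + x)·(x³ + x² + x) = x⁷ + x³ + x².
Reduced: x⁷ + x³ + x².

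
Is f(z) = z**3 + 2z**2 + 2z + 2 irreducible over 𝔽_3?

Check for roots in 𝔽_3: f(0) = 2; f(1) = 1; f(2) = 1.
No roots. A degree-3 polynomial over a field with no linear factor is irreducible.

Yes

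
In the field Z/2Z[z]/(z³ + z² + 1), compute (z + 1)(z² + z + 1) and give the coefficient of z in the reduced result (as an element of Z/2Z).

Multiply in Z/2Z[z]: (z + 1)·(z² + z + 1) = z³ + 1.
Reduce using z³ ≡ z² + 1 (mod z³ + z² + 1).
Reduced: z².

0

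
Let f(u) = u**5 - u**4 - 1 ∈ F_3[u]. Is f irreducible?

Check for roots in F_3: f(0) = 2; f(1) = 2; f(2) = 0 → root.
f(2) = 0, so (u − 2) divides f(u); f is reducible.

No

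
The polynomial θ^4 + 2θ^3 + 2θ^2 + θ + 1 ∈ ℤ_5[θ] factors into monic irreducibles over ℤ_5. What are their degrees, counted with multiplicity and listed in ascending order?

4

Write f(θ) = θ^4 + 2θ^3 + 2θ^2 + θ + 1.
Roots in ℤ_5: f(0) = 1; f(1) = 2; f(2) = 3; f(3) = 2; f(4) = 1.
Complete factorization: f(θ) = (θ^4 + 2θ^3 + 2θ^2 + θ + 1).
Factor degrees with multiplicity: 4 = 4.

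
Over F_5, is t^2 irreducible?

Write m(t) = t^2.
Check for roots in F_5: m(0) = 0 → root; m(1) = 1; m(2) = 4; m(3) = 4; m(4) = 1.
m(0) = 0, so (t) divides m(t); m is reducible.

No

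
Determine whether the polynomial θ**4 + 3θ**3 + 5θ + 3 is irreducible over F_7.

Write P(θ) = θ**4 + 3θ**3 + 5θ + 3.
Check for roots in F_7: P(0) = 3; P(1) = 5; P(2) = 4; P(3) = 5; P(4) = 2; P(5) = 6; P(6) = 3.
No roots, so no linear factors.
Degree-2 irreducible divisors: test the 21 monic irreducibles of degree 2 over GF(7).
None of them divide P (all give nonzero remainder).
No irreducible factor of degree ≤ 2 exists, so P is irreducible over GF(7).

Yes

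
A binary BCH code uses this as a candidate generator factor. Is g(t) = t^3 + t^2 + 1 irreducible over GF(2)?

Check for roots in GF(2): g(0) = 1; g(1) = 1.
No roots. A degree-3 polynomial over a field with no linear factor is irreducible.

Yes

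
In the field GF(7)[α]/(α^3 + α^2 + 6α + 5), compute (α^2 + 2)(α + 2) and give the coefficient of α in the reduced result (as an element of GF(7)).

Multiply in GF(7)[α]: (α^2 + 2)·(α + 2) = α^3 + 2α^2 + 2α + 4.
Reduce using α^3 ≡ 6α^2 + α + 2 (mod α^3 + α^2 + 6α + 5).
Reduced: α^2 + 3α + 6.

3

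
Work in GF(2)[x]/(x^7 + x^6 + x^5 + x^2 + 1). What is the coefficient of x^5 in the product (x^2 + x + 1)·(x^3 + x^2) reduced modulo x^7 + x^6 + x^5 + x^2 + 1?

1

Multiply in GF(2)[x]: (x^2 + x + 1)·(x^3 + x^2) = x^5 + x^2.
Reduced: x^5 + x^2.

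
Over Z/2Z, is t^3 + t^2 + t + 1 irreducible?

No

Write h(t) = t^3 + t^2 + t + 1.
Check for roots in Z/2Z: h(0) = 1; h(1) = 0 → root.
h(1) = 0, so (t − 1) divides h(t); h is reducible.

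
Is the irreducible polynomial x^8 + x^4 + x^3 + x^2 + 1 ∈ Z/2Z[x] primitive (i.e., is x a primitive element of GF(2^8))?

Write f(x) = x^8 + x^4 + x^3 + x^2 + 1.
|GF(2^8)^×| = 2^8 − 1 = 255. Prime factorization: 255 = 3·5·17.
f is primitive ⇔ x has order 255 in GF(2)[x]/(f), i.e. x^(255/q) ≠ 1 for each prime q | 255.
x^(85) mod f = x^7 + x^6 + x^4 + x^2 + x.
x^(51) mod f = x^3 + x.
x^(15) mod f = x^5 + x^2 + x.
None equal 1, so x has full order 255; f is primitive.

Yes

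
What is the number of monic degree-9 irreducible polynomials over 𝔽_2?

Gauss's count: N_{2}(9) = (1/9) Σ_{d|9} μ(9/d)·2^d.
Divisors of 9: 1, 3, 9; μ(9/d) for each: 0, -1, 1.
Σ = − 2^3 + 2^9 = 504.
N = 504/9 = 56.

56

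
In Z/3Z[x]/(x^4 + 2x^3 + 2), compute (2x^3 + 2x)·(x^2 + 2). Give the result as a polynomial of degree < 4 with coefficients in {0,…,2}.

2x^3 + 2

Multiply in Z/3Z[x]: (2x^3 + 2x)·(x^2 + 2) = 2x^5 + x.
Reduce using x^4 ≡ x^3 + 1 (mod x^4 + 2x^3 + 2).
Reduced: 2x^3 + 2.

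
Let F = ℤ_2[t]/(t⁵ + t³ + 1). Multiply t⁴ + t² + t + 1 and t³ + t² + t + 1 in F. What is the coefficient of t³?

Multiply in ℤ_2[t]: (t⁴ + t² + t + 1)·(t³ + t² + t + 1) = t⁷ + t⁶ + t⁴ + t³ + t² + 1.
Reduce using t⁵ ≡ t³ + 1 (mod t⁵ + t³ + 1).
Reduced: t.

0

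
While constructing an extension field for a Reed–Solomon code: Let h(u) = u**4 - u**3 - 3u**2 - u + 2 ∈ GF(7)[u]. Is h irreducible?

Yes

Check for roots in GF(7): h(0) = 2; h(1) = 5; h(2) = 3; h(3) = 5; h(4) = 2; h(5) = 2; h(6) = 2.
No roots, so no linear factors.
Degree-2 irreducible divisors: test the 21 monic irreducibles of degree 2 over GF(7).
None of them divide h (all give nonzero remainder).
No irreducible factor of degree ≤ 2 exists, so h is irreducible over GF(7).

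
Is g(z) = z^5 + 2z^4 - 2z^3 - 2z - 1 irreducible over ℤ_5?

Check for roots in ℤ_5: g(0) = 4; g(1) = 3; g(2) = 3; g(3) = 4; g(4) = 4.
No roots, so no linear factors.
Degree-2 irreducible divisors: test the 10 monic irreducibles of degree 2 over GF(5).
None of them divide g (all give nonzero remainder).
No irreducible factor of degree ≤ 2 exists, so g is irreducible over GF(5).

Yes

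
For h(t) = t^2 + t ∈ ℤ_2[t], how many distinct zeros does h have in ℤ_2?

Evaluate at each of the 2 elements of ℤ_2:
h(0) = 0 → root; h(1) = 0 → root.
Roots: {0, 1}.

2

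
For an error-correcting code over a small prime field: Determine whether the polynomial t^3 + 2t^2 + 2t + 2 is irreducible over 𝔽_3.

Yes

Write P(t) = t^3 + 2t^2 + 2t + 2.
Check for roots in 𝔽_3: P(0) = 2; P(1) = 1; P(2) = 1.
No roots. A degree-3 polynomial over a field with no linear factor is irreducible.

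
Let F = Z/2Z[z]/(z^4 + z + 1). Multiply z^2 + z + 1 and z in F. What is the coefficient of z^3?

Multiply in Z/2Z[z]: (z^2 + z + 1)·(z) = z^3 + z^2 + z.
Reduced: z^3 + z^2 + z.

1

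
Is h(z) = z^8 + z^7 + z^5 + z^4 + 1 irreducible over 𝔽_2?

Yes

Check for roots in 𝔽_2: h(0) = 1; h(1) = 1.
No roots, so no linear factors.
Monic irreducibles of degree 2 over GF(2): z^2 + z + 1.
None of them divide h (all give nonzero remainder).
Monic irreducibles of degree 3 over GF(2): z^3 + z + 1, z^3 + z^2 + 1.
None of them divide h (all give nonzero remainder).
Monic irreducibles of degree 4 over GF(2): z^4 + z + 1, z^4 + z^3 + 1, z^4 + z^3 + z^2 + z + 1.
None of them divide h (all give nonzero remainder).
No irreducible factor of degree ≤ 4 exists, so h is irreducible over GF(2).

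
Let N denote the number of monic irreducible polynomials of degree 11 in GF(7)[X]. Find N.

Gauss's count: N_{7}(11) = (1/11) Σ_{d|11} μ(11/d)·7^d.
Divisors of 11: 1, 11; μ(11/d) for each: -1, 1.
Σ = − 7^1 + 7^11 = 1977326736.
N = 1977326736/11 = 179756976.

179756976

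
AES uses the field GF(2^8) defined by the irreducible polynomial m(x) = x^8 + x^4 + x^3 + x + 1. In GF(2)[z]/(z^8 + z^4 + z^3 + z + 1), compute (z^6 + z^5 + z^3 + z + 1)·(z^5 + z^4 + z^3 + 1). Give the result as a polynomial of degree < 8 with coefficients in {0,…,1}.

z^5 + z^4 + z^3 + z + 1

Multiply in GF(2)[z]: (z^6 + z^5 + z^3 + z + 1)·(z^5 + z^4 + z^3 + 1) = z^11 + z^7 + z^6 + z^5 + z + 1.
Reduce using z^8 ≡ z^4 + z^3 + z + 1 (mod z^8 + z^4 + z^3 + z + 1).
Reduced: z^5 + z^4 + z^3 + z + 1.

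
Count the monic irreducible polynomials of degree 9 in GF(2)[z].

Gauss's count: N_{2}(9) = (1/9) Σ_{d|9} μ(9/d)·2^d.
Divisors of 9: 1, 3, 9; μ(9/d) for each: 0, -1, 1.
Σ = − 2^3 + 2^9 = 504.
N = 504/9 = 56.

56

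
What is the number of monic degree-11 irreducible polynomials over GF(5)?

By the necklace-counting formula, N_5(11) = (1/11) Σ_{d|11} μ(11/d)·5^d.
Divisors of 11: 1, 11; μ(11/d) for each: -1, 1.
Σ = − 5^1 + 5^11 = 48828120.
N = 48828120/11 = 4438920.

4438920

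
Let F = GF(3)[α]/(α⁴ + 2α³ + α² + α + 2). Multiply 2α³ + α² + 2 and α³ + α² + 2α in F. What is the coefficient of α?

Multiply in GF(3)[α]: (2α³ + α² + 2)·(α³ + α² + 2α) = 2α⁶ + 2α⁴ + α³ + 2α² + α.
Reduce using α⁴ ≡ α³ + 2α² + 2α + 1 (mod α⁴ + 2α³ + α² + α + 2).
Reduced: 2α³ + α + 2.

1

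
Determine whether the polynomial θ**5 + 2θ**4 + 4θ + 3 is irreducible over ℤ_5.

No

Write g(θ) = θ**5 + 2θ**4 + 4θ + 3.
Check for roots in ℤ_5: g(0) = 3; g(1) = 0 → root; g(2) = 0 → root; g(3) = 0 → root; g(4) = 0 → root.
g(1) = 0, so (θ − 1) divides g(θ); g is reducible.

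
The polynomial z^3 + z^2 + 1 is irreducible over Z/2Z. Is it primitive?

Yes

Write f(z) = z^3 + z^2 + 1.
|GF(2^3)^×| = 2^3 − 1 = 7. Prime factorization: 7 = 7.
f is primitive ⇔ z has order 7 in GF(2)[z]/(f), i.e. z^(7/q) ≠ 1 for each prime q | 7.
z^(1) mod f = z.
None equal 1, so z has full order 7; f is primitive.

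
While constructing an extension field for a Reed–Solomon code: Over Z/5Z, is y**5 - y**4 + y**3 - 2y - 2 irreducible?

Yes

Write g(y) = y**5 - y**4 + y**3 - 2y - 2.
Check for roots in Z/5Z: g(0) = 3; g(1) = 2; g(2) = 3; g(3) = 1; g(4) = 2.
No roots, so no linear factors.
Degree-2 irreducible divisors: test the 10 monic irreducibles of degree 2 over GF(5).
None of them divide g (all give nonzero remainder).
No irreducible factor of degree ≤ 2 exists, so g is irreducible over GF(5).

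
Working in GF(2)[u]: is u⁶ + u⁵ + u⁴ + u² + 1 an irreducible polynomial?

Write m(u) = u⁶ + u⁵ + u⁴ + u² + 1.
Check for roots in GF(2): m(0) = 1; m(1) = 1.
No roots, so no linear factors.
Monic irreducibles of degree 2 over GF(2): u² + u + 1.
None of them divide m (all give nonzero remainder).
Monic irreducibles of degree 3 over GF(2): u³ + u + 1, u³ + u² + 1.
None of them divide m (all give nonzero remainder).
No irreducible factor of degree ≤ 3 exists, so m is irreducible over GF(2).

Yes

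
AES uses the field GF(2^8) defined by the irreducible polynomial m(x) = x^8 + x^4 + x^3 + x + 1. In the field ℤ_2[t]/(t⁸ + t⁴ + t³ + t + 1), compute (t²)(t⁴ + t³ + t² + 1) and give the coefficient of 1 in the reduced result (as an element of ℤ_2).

0

Multiply in ℤ_2[t]: (t²)·(t⁴ + t³ + t² + 1) = t⁶ + t⁵ + t⁴ + t².
Reduced: t⁶ + t⁵ + t⁴ + t².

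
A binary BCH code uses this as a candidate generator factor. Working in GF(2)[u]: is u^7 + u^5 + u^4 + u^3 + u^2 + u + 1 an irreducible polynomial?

Write h(u) = u^7 + u^5 + u^4 + u^3 + u^2 + u + 1.
Check for roots in GF(2): h(0) = 1; h(1) = 1.
No roots, so no linear factors.
Monic irreducibles of degree 2 over GF(2): u^2 + u + 1.
None of them divide h (all give nonzero remainder).
Monic irreducibles of degree 3 over GF(2): u^3 + u + 1, u^3 + u^2 + 1.
None of them divide h (all give nonzero remainder).
No irreducible factor of degree ≤ 3 exists, so h is irreducible over GF(2).

Yes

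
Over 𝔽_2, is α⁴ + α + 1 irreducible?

Yes

Write f(α) = α⁴ + α + 1.
Check for roots in 𝔽_2: f(0) = 1; f(1) = 1.
No roots, so no linear factors.
Monic irreducibles of degree 2 over GF(2): α² + α + 1.
None of them divide f (all give nonzero remainder).
No irreducible factor of degree ≤ 2 exists, so f is irreducible over GF(2).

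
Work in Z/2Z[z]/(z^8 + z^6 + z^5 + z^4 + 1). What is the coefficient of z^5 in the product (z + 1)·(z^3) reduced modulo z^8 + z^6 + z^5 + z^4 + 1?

0

Multiply in Z/2Z[z]: (z + 1)·(z^3) = z^4 + z^3.
Reduced: z^4 + z^3.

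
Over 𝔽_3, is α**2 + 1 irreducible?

Write m(α) = α**2 + 1.
Check for roots in 𝔽_3: m(0) = 1; m(1) = 2; m(2) = 2.
No roots. A degree-2 polynomial over a field with no linear factor is irreducible.

Yes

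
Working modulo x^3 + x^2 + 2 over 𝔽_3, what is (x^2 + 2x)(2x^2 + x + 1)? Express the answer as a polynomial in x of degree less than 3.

Multiply in 𝔽_3[x]: (x^2 + 2x)·(2x^2 + x + 1) = 2x^4 + 2x^3 + 2x.
Reduce using x^3 ≡ 2x^2 + 1 (mod x^3 + x^2 + 2).
Reduced: x.

x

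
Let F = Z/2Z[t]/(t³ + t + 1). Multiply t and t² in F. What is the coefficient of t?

Multiply in Z/2Z[t]: (t)·(t²) = t³.
Reduce using t³ ≡ t + 1 (mod t³ + t + 1).
Reduced: t + 1.

1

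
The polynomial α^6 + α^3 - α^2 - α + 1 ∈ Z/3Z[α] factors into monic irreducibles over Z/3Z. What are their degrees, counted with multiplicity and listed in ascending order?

Write f(α) = α^6 + α^3 - α^2 - α + 1.
Roots in Z/3Z: f(0) = 1; f(1) = 1; f(2) = 1.
Complete factorization: f(α) = (α^6 + α^3 - α^2 - α + 1).
Factor degrees with multiplicity: 6 = 6.

6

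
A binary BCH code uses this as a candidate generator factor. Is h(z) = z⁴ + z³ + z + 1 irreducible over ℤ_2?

Check for roots in ℤ_2: h(0) = 1; h(1) = 0 → root.
h(1) = 0, so (z − 1) divides h(z); h is reducible.

No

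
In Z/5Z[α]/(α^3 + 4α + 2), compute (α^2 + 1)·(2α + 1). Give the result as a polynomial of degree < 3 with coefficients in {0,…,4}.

α^2 + 4α + 2

Multiply in Z/5Z[α]: (α^2 + 1)·(2α + 1) = 2α^3 + α^2 + 2α + 1.
Reduce using α^3 ≡ α + 3 (mod α^3 + 4α + 2).
Reduced: α^2 + 4α + 2.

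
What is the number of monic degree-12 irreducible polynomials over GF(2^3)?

5726600880

By the necklace-counting formula, N_8(12) = (1/12) Σ_{d|12} μ(12/d)·8^d.
Divisors of 12: 1, 2, 3, 4, 6, 12; μ(12/d) for each: 0, 1, 0, -1, -1, 1.
Σ = 8^2 − 8^4 − 8^6 + 8^12 = 68719210560.
N = 68719210560/12 = 5726600880.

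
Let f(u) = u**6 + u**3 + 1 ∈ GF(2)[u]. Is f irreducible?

Yes

Check for roots in GF(2): f(0) = 1; f(1) = 1.
No roots, so no linear factors.
Monic irreducibles of degree 2 over GF(2): u**2 + u + 1.
None of them divide f (all give nonzero remainder).
Monic irreducibles of degree 3 over GF(2): u**3 + u + 1, u**3 + u**2 + 1.
None of them divide f (all give nonzero remainder).
No irreducible factor of degree ≤ 3 exists, so f is irreducible over GF(2).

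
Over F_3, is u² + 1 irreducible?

Write g(u) = u² + 1.
Check for roots in F_3: g(0) = 1; g(1) = 2; g(2) = 2.
No roots. A degree-2 polynomial over a field with no linear factor is irreducible.

Yes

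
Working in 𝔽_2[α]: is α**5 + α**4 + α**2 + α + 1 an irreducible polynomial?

Write g(α) = α**5 + α**4 + α**2 + α + 1.
Check for roots in 𝔽_2: g(0) = 1; g(1) = 1.
No roots, so no linear factors.
Monic irreducibles of degree 2 over GF(2): α**2 + α + 1.
None of them divide g (all give nonzero remainder).
No irreducible factor of degree ≤ 2 exists, so g is irreducible over GF(2).

Yes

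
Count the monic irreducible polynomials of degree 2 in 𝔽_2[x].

1

By the necklace-counting formula, N_2(2) = (1/2) Σ_{d|2} μ(2/d)·2^d.
Divisors of 2: 1, 2; μ(2/d) for each: -1, 1.
Σ = − 2^1 + 2^2 = 2.
N = 2/2 = 1.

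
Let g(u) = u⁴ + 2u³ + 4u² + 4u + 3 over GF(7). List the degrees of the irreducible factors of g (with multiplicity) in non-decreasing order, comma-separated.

1, 3

Linear factors from roots: (u + 6).
Complete factorization: g(u) = (u + 6)·(u³ + 3u² + 4).
Factor degrees with multiplicity: 1 + 3 = 4.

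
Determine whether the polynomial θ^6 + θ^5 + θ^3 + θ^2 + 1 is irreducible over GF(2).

Yes

Write f(θ) = θ^6 + θ^5 + θ^3 + θ^2 + 1.
Check for roots in GF(2): f(0) = 1; f(1) = 1.
No roots, so no linear factors.
Monic irreducibles of degree 2 over GF(2): θ^2 + θ + 1.
None of them divide f (all give nonzero remainder).
Monic irreducibles of degree 3 over GF(2): θ^3 + θ + 1, θ^3 + θ^2 + 1.
None of them divide f (all give nonzero remainder).
No irreducible factor of degree ≤ 3 exists, so f is irreducible over GF(2).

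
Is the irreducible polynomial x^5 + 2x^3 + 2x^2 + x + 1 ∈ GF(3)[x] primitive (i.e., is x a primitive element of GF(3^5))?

Write f(x) = x^5 + 2x^3 + 2x^2 + x + 1.
|GF(3^5)^×| = 3^5 − 1 = 242. Prime factorization: 242 = 2·11^2.
f is primitive ⇔ x has order 242 in GF(3)[x]/(f), i.e. x^(242/q) ≠ 1 for each prime q | 242.
x^(121) mod f = 2.
x^(22) mod f = x^3 + x^2.
None equal 1, so x has full order 242; f is primitive.

Yes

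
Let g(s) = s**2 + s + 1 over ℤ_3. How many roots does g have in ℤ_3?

1

Evaluate at each of the 3 elements of ℤ_3:
g(0) = 1; g(1) = 0 → root; g(2) = 1.
Roots: {1}.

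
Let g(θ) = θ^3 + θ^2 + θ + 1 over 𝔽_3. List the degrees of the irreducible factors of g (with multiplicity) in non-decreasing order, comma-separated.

1, 2

Roots in 𝔽_3: g(0) = 1; g(1) = 1; g(2) = 0 → root.
Linear factors from roots: (θ + 1).
Complete factorization: g(θ) = (θ + 1)·(θ^2 + 1).
Factor degrees with multiplicity: 1 + 2 = 3.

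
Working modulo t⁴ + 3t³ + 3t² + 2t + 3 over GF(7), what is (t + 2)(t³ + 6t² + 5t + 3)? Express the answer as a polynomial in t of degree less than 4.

5t^3 + 4t + 3

Multiply in GF(7)[t]: (t + 2)·(t³ + 6t² + 5t + 3) = t⁴ + t³ + 3t² + 6t + 6.
Reduce using t⁴ ≡ 4t³ + 4t² + 5t + 4 (mod t⁴ + 3t³ + 3t² + 2t + 3).
Reduced: 5t³ + 4t + 3.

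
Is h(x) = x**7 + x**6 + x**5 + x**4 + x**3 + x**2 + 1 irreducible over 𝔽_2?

Yes

Check for roots in 𝔽_2: h(0) = 1; h(1) = 1.
No roots, so no linear factors.
Monic irreducibles of degree 2 over GF(2): x**2 + x + 1.
None of them divide h (all give nonzero remainder).
Monic irreducibles of degree 3 over GF(2): x**3 + x + 1, x**3 + x**2 + 1.
None of them divide h (all give nonzero remainder).
No irreducible factor of degree ≤ 3 exists, so h is irreducible over GF(2).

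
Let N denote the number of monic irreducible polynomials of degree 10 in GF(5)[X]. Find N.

976248

Gauss's count: N_{5}(10) = (1/10) Σ_{d|10} μ(10/d)·5^d.
Divisors of 10: 1, 2, 5, 10; μ(10/d) for each: 1, -1, -1, 1.
Σ = 5^1 − 5^2 − 5^5 + 5^10 = 9762480.
N = 9762480/10 = 976248.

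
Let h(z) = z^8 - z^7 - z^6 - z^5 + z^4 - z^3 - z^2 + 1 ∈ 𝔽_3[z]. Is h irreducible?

Yes

Check for roots in 𝔽_3: h(0) = 1; h(1) = 1; h(2) = 1.
No roots, so no linear factors.
Monic irreducibles of degree 2 over GF(3): z^2 + 1, z^2 + z - 1, z^2 - z - 1.
None of them divide h (all give nonzero remainder).
Degree-3 irreducible divisors: test the 8 monic irreducibles of degree 3 over GF(3).
None of them divide h (all give nonzero remainder).
Degree-4 irreducible divisors: test the 18 monic irreducibles of degree 4 over GF(3).
None of them divide h (all give nonzero remainder).
No irreducible factor of degree ≤ 4 exists, so h is irreducible over GF(3).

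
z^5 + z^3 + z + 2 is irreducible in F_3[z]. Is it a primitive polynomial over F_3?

Write f(z) = z^5 + z^3 + z + 2.
|GF(3^5)^×| = 3^5 − 1 = 242. Prime factorization: 242 = 2·11^2.
f is primitive ⇔ z has order 242 in GF(3)[z]/(f), i.e. z^(242/q) ≠ 1 for each prime q | 242.
z^(121) mod f = 1
z^(22) mod f = z^4 + z^2 + 2.
Since z^(121) = 1, the order of z divides 121 < 242; not primitive.

No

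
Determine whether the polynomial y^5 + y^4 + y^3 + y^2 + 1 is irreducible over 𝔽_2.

Write m(y) = y^5 + y^4 + y^3 + y^2 + 1.
Check for roots in 𝔽_2: m(0) = 1; m(1) = 1.
No roots, so no linear factors.
Monic irreducibles of degree 2 over GF(2): y^2 + y + 1.
None of them divide m (all give nonzero remainder).
No irreducible factor of degree ≤ 2 exists, so m is irreducible over GF(2).

Yes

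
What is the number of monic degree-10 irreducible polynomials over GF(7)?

Gauss's count: N_{7}(10) = (1/10) Σ_{d|10} μ(10/d)·7^d.
Divisors of 10: 1, 2, 5, 10; μ(10/d) for each: 1, -1, -1, 1.
Σ = 7^1 − 7^2 − 7^5 + 7^10 = 282458400.
N = 282458400/10 = 28245840.

28245840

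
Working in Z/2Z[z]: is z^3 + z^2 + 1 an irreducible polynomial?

Yes

Write P(z) = z^3 + z^2 + 1.
Check for roots in Z/2Z: P(0) = 1; P(1) = 1.
No roots. A degree-3 polynomial over a field with no linear factor is irreducible.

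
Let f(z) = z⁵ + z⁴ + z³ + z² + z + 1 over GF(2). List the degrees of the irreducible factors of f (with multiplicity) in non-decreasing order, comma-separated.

1, 2, 2

Roots in GF(2): f(0) = 1; f(1) = 0 → root.
Linear factors from roots: (z + 1).
Complete factorization: f(z) = (z + 1)·(z² + z + 1)^2.
Factor degrees with multiplicity: 1 + 2 + 2 = 5.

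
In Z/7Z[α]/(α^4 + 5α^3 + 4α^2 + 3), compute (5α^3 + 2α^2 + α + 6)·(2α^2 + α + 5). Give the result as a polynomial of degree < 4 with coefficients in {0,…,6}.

Multiply in Z/7Z[α]: (5α^3 + 2α^2 + α + 6)·(2α^2 + α + 5) = 3α^5 + 2α^4 + α^3 + 2α^2 + 4α + 2.
Reduce using α^4 ≡ 2α^3 + 3α^2 + 4 (mod α^4 + 5α^3 + 4α^2 + 3).
Reduced: 5α^3 + 5α^2 + 2α + 6.

5α^3 + 5α^2 + 2α + 6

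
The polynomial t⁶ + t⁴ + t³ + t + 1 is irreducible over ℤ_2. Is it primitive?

Yes

Write f(t) = t⁶ + t⁴ + t³ + t + 1.
|GF(2^6)^×| = 2^6 − 1 = 63. Prime factorization: 63 = 3^2·7.
f is primitive ⇔ t has order 63 in GF(2)[t]/(f), i.e. t^(63/q) ≠ 1 for each prime q | 63.
t^(21) mod f = t³ + t² + t.
t^(9) mod f = t⁵ + t⁴ + t² + 1.
None equal 1, so t has full order 63; f is primitive.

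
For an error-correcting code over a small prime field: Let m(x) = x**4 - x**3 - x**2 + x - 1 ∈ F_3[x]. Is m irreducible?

Yes

Check for roots in F_3: m(0) = 2; m(1) = 2; m(2) = 2.
No roots, so no linear factors.
Monic irreducibles of degree 2 over GF(3): x**2 + 1, x**2 + x - 1, x**2 - x - 1.
None of them divide m (all give nonzero remainder).
No irreducible factor of degree ≤ 2 exists, so m is irreducible over GF(3).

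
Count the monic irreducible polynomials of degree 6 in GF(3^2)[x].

88440

By the necklace-counting formula, N_9(6) = (1/6) Σ_{d|6} μ(6/d)·9^d.
Divisors of 6: 1, 2, 3, 6; μ(6/d) for each: 1, -1, -1, 1.
Σ = 9^1 − 9^2 − 9^3 + 9^6 = 530640.
N = 530640/6 = 88440.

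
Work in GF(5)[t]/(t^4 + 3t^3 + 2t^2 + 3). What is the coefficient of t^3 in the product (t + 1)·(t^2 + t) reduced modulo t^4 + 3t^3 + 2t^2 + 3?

Multiply in GF(5)[t]: (t + 1)·(t^2 + t) = t^3 + 2t^2 + t.
Reduced: t^3 + 2t^2 + t.

1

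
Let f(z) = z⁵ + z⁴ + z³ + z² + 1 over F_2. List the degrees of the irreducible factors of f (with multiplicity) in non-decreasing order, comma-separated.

Roots in F_2: f(0) = 1; f(1) = 1.
Complete factorization: f(z) = (z⁵ + z⁴ + z³ + z² + 1).
Factor degrees with multiplicity: 5 = 5.

5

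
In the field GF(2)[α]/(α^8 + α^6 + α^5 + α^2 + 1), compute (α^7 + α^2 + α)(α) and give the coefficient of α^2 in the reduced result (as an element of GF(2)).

Multiply in GF(2)[α]: (α^7 + α^2 + α)·(α) = α^8 + α^3 + α^2.
Reduce using α^8 ≡ α^6 + α^5 + α^2 + 1 (mod α^8 + α^6 + α^5 + α^2 + 1).
Reduced: α^6 + α^5 + α^3 + 1.

0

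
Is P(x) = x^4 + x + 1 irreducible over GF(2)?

Yes

Check for roots in GF(2): P(0) = 1; P(1) = 1.
No roots, so no linear factors.
Monic irreducibles of degree 2 over GF(2): x^2 + x + 1.
None of them divide P (all give nonzero remainder).
No irreducible factor of degree ≤ 2 exists, so P is irreducible over GF(2).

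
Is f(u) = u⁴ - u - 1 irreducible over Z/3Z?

Check for roots in Z/3Z: f(0) = 2; f(1) = 2; f(2) = 1.
No roots, so no linear factors.
Monic irreducibles of degree 2 over GF(3): u² + 1, u² + u - 1, u² - u - 1.
None of them divide f (all give nonzero remainder).
No irreducible factor of degree ≤ 2 exists, so f is irreducible over GF(3).

Yes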